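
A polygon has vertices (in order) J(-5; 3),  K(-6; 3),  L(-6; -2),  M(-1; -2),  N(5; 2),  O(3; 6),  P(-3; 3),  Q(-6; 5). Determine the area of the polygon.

Σ = (3) + (30) + (10) + (8) + (24) + (27) + (3) + (7) = 112
Area = |Σ|/2 = 56.

56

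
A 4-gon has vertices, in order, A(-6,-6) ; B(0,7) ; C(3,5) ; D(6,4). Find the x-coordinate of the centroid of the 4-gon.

Apply the shoelace (surveyor's) formula. First the cross-terms c_i = x_i·y_{i+1} − x_{i+1}·y_i:
  -42, -21, -18, -12  ⇒  2A = -93, A = -46.5.
Then Σ (x_i + x_{i+1})·c_i = 27, so x̄ = 27 / (6·(-46.5)) = -3/31.

-3/31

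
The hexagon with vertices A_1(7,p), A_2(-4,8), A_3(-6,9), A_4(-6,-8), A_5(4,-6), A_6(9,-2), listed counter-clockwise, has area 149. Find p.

0

Write out the shoelace sum; only the two edges meeting at A_1 involve p:
2·Area = [(9·p − 7·(-2)) + (7·8 − (-4)·p)] + 228
       = 13·p + 298 = 298
⇒ p = 0.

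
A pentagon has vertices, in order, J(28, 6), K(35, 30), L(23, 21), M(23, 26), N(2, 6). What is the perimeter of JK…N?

100

|JK| = √((7)² + (24)²) = √625 = 25
|KL| = √((-12)² + (-9)²) = √225 = 15
|LM| = √((0)² + (5)²) = √25 = 5
|MN| = √((-21)² + (-20)²) = √841 = 29
|NJ| = √((26)² + (0)²) = √676 = 26
Perimeter = 25 + 15 + 5 + 29 + 26 = 100.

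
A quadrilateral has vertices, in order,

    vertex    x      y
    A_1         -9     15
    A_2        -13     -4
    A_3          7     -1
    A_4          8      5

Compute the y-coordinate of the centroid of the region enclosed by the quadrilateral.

Apply the shoelace (surveyor's) formula. First the cross-terms c_i = x_i·y_{i+1} − x_{i+1}·y_i:
  231, 41, 43, 165  ⇒  2A = 480, A = 240.
Then Σ (y_i + y_{i+1})·c_i = 5808, so ȳ = 5808 / (6·240) = 121/30.

121/30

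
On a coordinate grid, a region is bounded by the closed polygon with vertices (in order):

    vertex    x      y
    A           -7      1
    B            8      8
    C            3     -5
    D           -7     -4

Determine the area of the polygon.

105

Apply the shoelace formula: 2A = Σ (x_i·y_{i+1} − x_{i+1}·y_i), indices taken mod 4.
A→B: (-7)(8) − (8)(1) = -64
B→C: (8)(-5) − (3)(8) = -64
C→D: (3)(-4) − (-7)(-5) = -47
D→A: (-7)(1) − (-7)(-4) = -35
Σ = -210
Area = |Σ|/2 = 105.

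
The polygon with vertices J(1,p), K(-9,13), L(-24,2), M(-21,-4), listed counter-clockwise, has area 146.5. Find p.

Write out the shoelace sum; only the two edges meeting at J involve p:
2·Area = [((-21)·p − 1·(-4)) + (1·13 − (-9)·p)] + 432
       = -12·p + 449 = 293
⇒ p = 13.

13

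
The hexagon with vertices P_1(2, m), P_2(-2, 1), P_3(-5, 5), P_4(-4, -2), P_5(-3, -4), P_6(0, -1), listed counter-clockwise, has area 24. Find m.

3

The doubled signed area Σ (x_i y_{i+1} − x_{i+1} y_i) is linear in m.
With m=0 it equals 42; the coefficient of m is 2 (from the two edges through P_1).
So 2·m + 42 = 2·24 = 48 ⇒ m = 3.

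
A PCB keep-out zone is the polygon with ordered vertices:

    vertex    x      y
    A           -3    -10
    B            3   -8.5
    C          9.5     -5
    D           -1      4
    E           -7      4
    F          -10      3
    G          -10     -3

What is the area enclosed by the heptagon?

174.125

Apply the shoelace (surveyor's) formula: 2A = Σ (x_i·y_{i+1} − x_{i+1}·y_i), indices taken mod 7.
A→B: (-3)(-8.5) − (3)(-10) = 55.5
B→C: (3)(-5) − (9.5)(-8.5) = 65.75
C→D: (9.5)(4) − (-1)(-5) = 33
D→E: (-1)(4) − (-7)(4) = 24
E→F: (-7)(3) − (-10)(4) = 19
F→G: (-10)(-3) − (-10)(3) = 60
G→A: (-10)(-10) − (-3)(-3) = 91
Σ = 348.25
Area = |Σ|/2 = 174.125.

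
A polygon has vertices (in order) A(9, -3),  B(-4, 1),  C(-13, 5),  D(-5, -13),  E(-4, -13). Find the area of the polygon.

Σ = (-3) + (-7) + (194) + (13) + (129) = 326
Area = |Σ|/2 = 163.

163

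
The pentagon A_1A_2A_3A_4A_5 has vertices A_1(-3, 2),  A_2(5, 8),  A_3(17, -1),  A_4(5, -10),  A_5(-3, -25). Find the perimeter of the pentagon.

|A_1A_2| = √((8)² + (6)²) = √100 = 10
|A_2A_3| = √((12)² + (-9)²) = √225 = 15
|A_3A_4| = √((-12)² + (-9)²) = √225 = 15
|A_4A_5| = √((-8)² + (-15)²) = √289 = 17
|A_5A_1| = √((0)² + (27)²) = √729 = 27
Perimeter = 10 + 15 + 15 + 17 + 27 = 84.

84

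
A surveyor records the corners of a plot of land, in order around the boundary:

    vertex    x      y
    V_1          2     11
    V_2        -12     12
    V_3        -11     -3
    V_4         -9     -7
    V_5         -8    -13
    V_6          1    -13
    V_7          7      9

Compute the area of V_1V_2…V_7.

Σ = (156) + (168) + (50) + (61) + (117) + (100) + (59) = 711
Area = |Σ|/2 = 355.5.

355.5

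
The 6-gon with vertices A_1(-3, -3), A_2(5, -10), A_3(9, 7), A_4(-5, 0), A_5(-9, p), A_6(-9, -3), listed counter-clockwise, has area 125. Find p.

Write out the shoelace sum; only the two edges meeting at A_5 involve p:
2·Area = [((-5)·p − (-9)·0) + ((-9)·(-3) − (-9)·p)] + 223
       = 4·p + 250 = 250
⇒ p = 0.

0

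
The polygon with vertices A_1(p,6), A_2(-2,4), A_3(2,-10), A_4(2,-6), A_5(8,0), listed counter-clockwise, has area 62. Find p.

-1

The doubled signed area Σ (x_i y_{i+1} − x_{i+1} y_i) is linear in p.
With p=0 it equals 128; the coefficient of p is 4 (from the two edges through A_1).
So 4·p + 128 = 2·62 = 124 ⇒ p = -1.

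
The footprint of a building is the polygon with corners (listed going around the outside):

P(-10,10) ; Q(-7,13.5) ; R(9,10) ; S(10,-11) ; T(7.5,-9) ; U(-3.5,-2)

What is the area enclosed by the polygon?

Apply the shoelace (surveyor's) formula: 2A = Σ (x_i·y_{i+1} − x_{i+1}·y_i), indices taken mod 6.
Σ = (-65) + (-191.5) + (-199) + (-7.5) + (-46.5) + (-55) = -564.5
Area = |Σ|/2 = 282.25.

282.25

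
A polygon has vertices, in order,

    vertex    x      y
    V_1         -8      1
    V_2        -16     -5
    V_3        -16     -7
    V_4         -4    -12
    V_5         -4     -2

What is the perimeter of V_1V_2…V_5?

40

|V_1V_2| = √((-8)² + (-6)²) = √100 = 10
|V_2V_3| = √((0)² + (-2)²) = √4 = 2
|V_3V_4| = √((12)² + (-5)²) = √169 = 13
|V_4V_5| = √((0)² + (10)²) = √100 = 10
|V_5V_1| = √((-4)² + (3)²) = √25 = 5
Perimeter = 10 + 2 + 13 + 10 + 5 = 40.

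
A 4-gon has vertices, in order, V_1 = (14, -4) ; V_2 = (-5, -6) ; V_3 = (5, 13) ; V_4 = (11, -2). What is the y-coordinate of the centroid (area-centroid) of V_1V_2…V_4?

Apply the surveyor's formula. First the cross-terms c_i = x_i·y_{i+1} − x_{i+1}·y_i:
  -104, -35, -153, -16  ⇒  2A = -308, A = -154.
Then Σ (y_i + y_{i+1})·c_i = -792, so ȳ = -792 / (6·(-154)) = 6/7.

6/7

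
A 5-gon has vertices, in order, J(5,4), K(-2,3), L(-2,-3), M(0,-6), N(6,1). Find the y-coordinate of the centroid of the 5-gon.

Apply the shoelace formula. First the cross-terms c_i = x_i·y_{i+1} − x_{i+1}·y_i:
  23, 12, 12, 36, 19  ⇒  2A = 102, A = 51.
Then Σ (y_i + y_{i+1})·c_i = -32, so ȳ = -32 / (6·51) = -16/153.

-16/153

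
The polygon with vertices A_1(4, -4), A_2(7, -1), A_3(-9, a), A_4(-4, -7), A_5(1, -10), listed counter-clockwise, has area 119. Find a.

7

Write out the shoelace sum; only the two edges meeting at A_3 involve a:
2·Area = [(7·a − (-9)·(-1)) + ((-9)·(-7) − (-4)·a)] + 107
       = 11·a + 161 = 238
⇒ a = 7.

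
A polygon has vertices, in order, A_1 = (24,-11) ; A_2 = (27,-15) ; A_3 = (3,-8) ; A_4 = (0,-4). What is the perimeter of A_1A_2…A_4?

60

|A_1A_2| = √((3)² + (-4)²) = √25 = 5
|A_2A_3| = √((-24)² + (7)²) = √625 = 25
|A_3A_4| = √((-3)² + (4)²) = √25 = 5
|A_4A_1| = √((24)² + (-7)²) = √625 = 25
Perimeter = 5 + 25 + 5 + 25 = 60.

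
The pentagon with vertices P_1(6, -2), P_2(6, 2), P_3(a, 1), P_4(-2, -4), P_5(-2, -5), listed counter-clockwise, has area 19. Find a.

Write out the shoelace sum; only the two edges meeting at P_3 involve a:
2·Area = [(6·1 − a·2) + (a·(-4) − (-2)·1)] + 60
       = -6·a + 68 = 38
⇒ a = 5.

5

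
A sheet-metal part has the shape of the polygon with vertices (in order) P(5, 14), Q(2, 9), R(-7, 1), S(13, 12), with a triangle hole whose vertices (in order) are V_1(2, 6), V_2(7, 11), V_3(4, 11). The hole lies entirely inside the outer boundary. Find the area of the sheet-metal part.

46

Outer boundary:
Apply the shoelace (surveyor's) formula: 2A = Σ (x_i·y_{i+1} − x_{i+1}·y_i), indices taken mod 4.
Σ = (17) + (65) + (-97) + (122) = 107
Area = |Σ|/2 = 53.5.
Hole:
Apply the surveyor's formula: 2A = Σ (x_i·y_{i+1} − x_{i+1}·y_i), indices taken mod 3.
Cross-terms: -20, 33, 2  ⇒  Σ = 15
Area = |Σ|/2 = 7.5.
Net area = 53.5 − 7.5 = 46.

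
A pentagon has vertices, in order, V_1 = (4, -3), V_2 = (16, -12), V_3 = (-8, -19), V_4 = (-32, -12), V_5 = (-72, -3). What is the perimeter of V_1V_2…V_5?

|V_1V_2| = √((12)² + (-9)²) = √225 = 15
|V_2V_3| = √((-24)² + (-7)²) = √625 = 25
|V_3V_4| = √((-24)² + (7)²) = √625 = 25
|V_4V_5| = √((-40)² + (9)²) = √1681 = 41
|V_5V_1| = √((76)² + (0)²) = √5776 = 76
Perimeter = 15 + 25 + 25 + 41 + 76 = 182.

182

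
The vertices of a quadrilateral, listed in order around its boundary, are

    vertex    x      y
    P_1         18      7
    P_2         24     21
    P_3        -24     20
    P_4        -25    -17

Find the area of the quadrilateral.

1116.5

Apply the surveyor's formula: 2A = Σ (x_i·y_{i+1} − x_{i+1}·y_i), indices taken mod 4.
Σ = (210) + (984) + (908) + (131) = 2233
Area = |Σ|/2 = 1116.5.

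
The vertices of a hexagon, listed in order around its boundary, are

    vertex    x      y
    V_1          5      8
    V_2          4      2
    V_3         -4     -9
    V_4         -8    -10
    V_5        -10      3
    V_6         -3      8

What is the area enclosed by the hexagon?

170.5

V_1→V_2: (5)(2) − (4)(8) = -22
V_2→V_3: (4)(-9) − (-4)(2) = -28
V_3→V_4: (-4)(-10) − (-8)(-9) = -32
V_4→V_5: (-8)(3) − (-10)(-10) = -124
V_5→V_6: (-10)(8) − (-3)(3) = -71
V_6→V_1: (-3)(8) − (5)(8) = -64
Σ = -341
Area = |Σ|/2 = 170.5.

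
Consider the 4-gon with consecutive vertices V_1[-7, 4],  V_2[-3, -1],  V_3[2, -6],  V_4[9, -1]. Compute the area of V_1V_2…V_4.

Apply the surveyor's formula: 2A = Σ (x_i·y_{i+1} − x_{i+1}·y_i), indices taken mod 4.
Cross-terms: 19, 20, 52, 29  ⇒  Σ = 120
Area = |Σ|/2 = 60.

60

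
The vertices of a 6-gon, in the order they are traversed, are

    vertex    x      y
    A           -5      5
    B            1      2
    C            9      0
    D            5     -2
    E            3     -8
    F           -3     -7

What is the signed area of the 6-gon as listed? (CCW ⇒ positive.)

A→B: (-5)(2) − (1)(5) = -15
B→C: (1)(0) − (9)(2) = -18
C→D: (9)(-2) − (5)(0) = -18
D→E: (5)(-8) − (3)(-2) = -34
E→F: (3)(-7) − (-3)(-8) = -45
F→A: (-3)(5) − (-5)(-7) = -50
Σ = -180
Signed area = Σ/2 = -90 (negative ⇒ clockwise traversal).

-90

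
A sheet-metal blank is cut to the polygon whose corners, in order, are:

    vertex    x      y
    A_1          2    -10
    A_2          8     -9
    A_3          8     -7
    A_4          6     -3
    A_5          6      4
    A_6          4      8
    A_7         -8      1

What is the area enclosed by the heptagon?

158

Σ = (62) + (16) + (18) + (42) + (32) + (68) + (78) = 316
Area = |Σ|/2 = 158.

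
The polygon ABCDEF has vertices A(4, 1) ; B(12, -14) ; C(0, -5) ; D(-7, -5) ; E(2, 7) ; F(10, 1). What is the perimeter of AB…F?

70

|AB| = √((8)² + (-15)²) = √289 = 17
|BC| = √((-12)² + (9)²) = √225 = 15
|CD| = √((-7)² + (0)²) = √49 = 7
|DE| = √((9)² + (12)²) = √225 = 15
|EF| = √((8)² + (-6)²) = √100 = 10
|FA| = √((-6)² + (0)²) = √36 = 6
Perimeter = 17 + 15 + 7 + 15 + 10 + 6 = 70.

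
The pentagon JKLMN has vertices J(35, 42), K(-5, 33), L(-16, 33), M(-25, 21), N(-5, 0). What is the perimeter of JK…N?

|JK| = √((-40)² + (-9)²) = √1681 = 41
|KL| = √((-11)² + (0)²) = √121 = 11
|LM| = √((-9)² + (-12)²) = √225 = 15
|MN| = √((20)² + (-21)²) = √841 = 29
|NJ| = √((40)² + (42)²) = √3364 = 58
Perimeter = 41 + 11 + 15 + 29 + 58 = 154.

154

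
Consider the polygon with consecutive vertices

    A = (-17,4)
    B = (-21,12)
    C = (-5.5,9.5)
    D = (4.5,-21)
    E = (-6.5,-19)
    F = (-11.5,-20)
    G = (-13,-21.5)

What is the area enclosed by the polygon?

460.75

Σ = (-120) + (-133.5) + (72.75) + (-222) + (-88.5) + (-12.75) + (-417.5) = -921.5
Area = |Σ|/2 = 460.75.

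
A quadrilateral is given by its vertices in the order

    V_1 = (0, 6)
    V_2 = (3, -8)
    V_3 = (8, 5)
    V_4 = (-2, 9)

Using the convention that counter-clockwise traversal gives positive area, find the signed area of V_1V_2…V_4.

Σ = (-18) + (79) + (82) + (-12) = 131
Signed area = Σ/2 = 65.5 (positive ⇒ counter-clockwise traversal).

65.5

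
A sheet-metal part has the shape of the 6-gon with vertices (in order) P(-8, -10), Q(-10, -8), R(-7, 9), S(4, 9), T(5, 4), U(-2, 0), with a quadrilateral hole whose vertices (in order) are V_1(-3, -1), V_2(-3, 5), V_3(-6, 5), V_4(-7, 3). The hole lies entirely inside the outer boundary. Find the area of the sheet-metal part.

126

Outer boundary:
Apply the surveyor's formula: 2A = Σ (x_i·y_{i+1} − x_{i+1}·y_i), indices taken mod 6.
P→Q: (-8)(-8) − (-10)(-10) = -36
Q→R: (-10)(9) − (-7)(-8) = -146
R→S: (-7)(9) − (4)(9) = -99
S→T: (4)(4) − (5)(9) = -29
T→U: (5)(0) − (-2)(4) = 8
U→P: (-2)(-10) − (-8)(0) = 20
Σ = -282
Area = |Σ|/2 = 141.
Hole:
V_1→V_2: (-3)(5) − (-3)(-1) = -18
V_2→V_3: (-3)(5) − (-6)(5) = 15
V_3→V_4: (-6)(3) − (-7)(5) = 17
V_4→V_1: (-7)(-1) − (-3)(3) = 16
Σ = 30
Area = |Σ|/2 = 15.
Net area = 141 − 15 = 126.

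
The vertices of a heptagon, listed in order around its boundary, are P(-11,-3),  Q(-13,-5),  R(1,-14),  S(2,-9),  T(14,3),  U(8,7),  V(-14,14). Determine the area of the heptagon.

Apply the surveyor's formula: 2A = Σ (x_i·y_{i+1} − x_{i+1}·y_i), indices taken mod 7.
P→Q: (-11)(-5) − (-13)(-3) = 16
Q→R: (-13)(-14) − (1)(-5) = 187
R→S: (1)(-9) − (2)(-14) = 19
S→T: (2)(3) − (14)(-9) = 132
T→U: (14)(7) − (8)(3) = 74
U→V: (8)(14) − (-14)(7) = 210
V→P: (-14)(-3) − (-11)(14) = 196
Σ = 834
Area = |Σ|/2 = 417.

417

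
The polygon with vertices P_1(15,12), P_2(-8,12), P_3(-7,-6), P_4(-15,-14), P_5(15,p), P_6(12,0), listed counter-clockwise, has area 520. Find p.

-10

Write out the shoelace sum; only the two edges meeting at P_5 involve p:
2·Area = [((-15)·p − 15·(-14)) + (15·0 − 12·p)] + 560
       = -27·p + 770 = 1040
⇒ p = -10.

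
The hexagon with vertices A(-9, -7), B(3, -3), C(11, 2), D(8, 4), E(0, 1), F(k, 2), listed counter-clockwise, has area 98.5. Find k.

Write out the shoelace sum; only the two edges meeting at F involve k:
2·Area = [(0·2 − k·1) + (k·(-7) − (-9)·2)] + 123
       = -8·k + 141 = 197
⇒ k = -7.

-7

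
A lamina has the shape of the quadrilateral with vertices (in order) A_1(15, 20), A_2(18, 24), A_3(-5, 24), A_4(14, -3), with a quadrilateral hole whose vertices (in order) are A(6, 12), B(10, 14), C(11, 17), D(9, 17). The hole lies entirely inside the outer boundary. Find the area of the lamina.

268

Outer boundary:
Σ = (0) + (552) + (-321) + (325) = 556
Area = |Σ|/2 = 278.
Hole:
Apply the shoelace (surveyor's) formula: 2A = Σ (x_i·y_{i+1} − x_{i+1}·y_i), indices taken mod 4.
Σ = (-36) + (16) + (34) + (6) = 20
Area = |Σ|/2 = 10.
Net area = 278 − 10 = 268.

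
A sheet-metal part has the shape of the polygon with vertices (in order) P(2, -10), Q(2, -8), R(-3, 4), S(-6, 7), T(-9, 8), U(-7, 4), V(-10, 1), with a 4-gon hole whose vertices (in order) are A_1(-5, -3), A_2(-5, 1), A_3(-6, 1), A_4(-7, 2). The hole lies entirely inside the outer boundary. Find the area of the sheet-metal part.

75

Outer boundary:
Apply the shoelace formula: 2A = Σ (x_i·y_{i+1} − x_{i+1}·y_i), indices taken mod 7.
P→Q: (2)(-8) − (2)(-10) = 4
Q→R: (2)(4) − (-3)(-8) = -16
R→S: (-3)(7) − (-6)(4) = 3
S→T: (-6)(8) − (-9)(7) = 15
T→U: (-9)(4) − (-7)(8) = 20
U→V: (-7)(1) − (-10)(4) = 33
V→P: (-10)(-10) − (2)(1) = 98
Σ = 157
Area = |Σ|/2 = 78.5.
Hole:
Cross-terms: -20, 1, -5, 31  ⇒  Σ = 7
Area = |Σ|/2 = 3.5.
Net area = 78.5 − 3.5 = 75.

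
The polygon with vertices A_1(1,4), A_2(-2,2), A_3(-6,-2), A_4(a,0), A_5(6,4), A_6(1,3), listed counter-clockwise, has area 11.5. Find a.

Write out the shoelace sum; only the two edges meeting at A_4 involve a:
2·Area = [((-6)·0 − a·(-2)) + (a·4 − 6·0)] + 41
       = 6·a + 41 = 23
⇒ a = -3.

-3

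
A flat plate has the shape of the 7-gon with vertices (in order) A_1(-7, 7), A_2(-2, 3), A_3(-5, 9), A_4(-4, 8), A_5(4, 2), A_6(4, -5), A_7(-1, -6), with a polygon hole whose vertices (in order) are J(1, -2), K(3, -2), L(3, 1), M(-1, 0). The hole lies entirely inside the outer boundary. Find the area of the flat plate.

72

Outer boundary:
Apply Gauss's area formula: 2A = Σ (x_i·y_{i+1} − x_{i+1}·y_i), indices taken mod 7.
Σ = (-7) + (-3) + (-4) + (-40) + (-28) + (-29) + (-49) = -160
Area = |Σ|/2 = 80.
Hole:
Apply the shoelace (surveyor's) formula: 2A = Σ (x_i·y_{i+1} − x_{i+1}·y_i), indices taken mod 4.
Cross-terms: 4, 9, 1, 2  ⇒  Σ = 16
Area = |Σ|/2 = 8.
Net area = 80 − 8 = 72.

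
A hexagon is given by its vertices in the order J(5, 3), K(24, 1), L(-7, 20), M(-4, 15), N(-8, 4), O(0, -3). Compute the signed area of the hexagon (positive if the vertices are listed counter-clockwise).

269

Apply Gauss's area formula: 2A = Σ (x_i·y_{i+1} − x_{i+1}·y_i), indices taken mod 6.
Σ = (-67) + (487) + (-25) + (104) + (24) + (15) = 538
Signed area = Σ/2 = 269 (positive ⇒ counter-clockwise traversal).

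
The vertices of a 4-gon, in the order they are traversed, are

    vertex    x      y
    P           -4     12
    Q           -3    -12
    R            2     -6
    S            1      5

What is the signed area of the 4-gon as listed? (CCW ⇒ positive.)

Apply Gauss's area formula: 2A = Σ (x_i·y_{i+1} − x_{i+1}·y_i), indices taken mod 4.
Σ = (84) + (42) + (16) + (32) = 174
Signed area = Σ/2 = 87 (positive ⇒ counter-clockwise traversal).

87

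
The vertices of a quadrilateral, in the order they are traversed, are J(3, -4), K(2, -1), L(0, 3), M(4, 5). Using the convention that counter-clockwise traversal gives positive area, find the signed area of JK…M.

-16

Σ = (5) + (6) + (-12) + (-31) = -32
Signed area = Σ/2 = -16 (negative ⇒ clockwise traversal).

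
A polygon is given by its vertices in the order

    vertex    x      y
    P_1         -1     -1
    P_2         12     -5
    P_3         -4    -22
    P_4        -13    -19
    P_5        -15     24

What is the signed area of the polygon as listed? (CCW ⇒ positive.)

-517.5

Apply the shoelace (surveyor's) formula: 2A = Σ (x_i·y_{i+1} − x_{i+1}·y_i), indices taken mod 5.
Cross-terms: 17, -284, -210, -597, 39  ⇒  Σ = -1035
Signed area = Σ/2 = -517.5 (negative ⇒ clockwise traversal).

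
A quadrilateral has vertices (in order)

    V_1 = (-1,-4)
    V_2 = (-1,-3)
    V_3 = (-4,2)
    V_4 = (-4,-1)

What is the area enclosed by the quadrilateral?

V_1→V_2: (-1)(-3) − (-1)(-4) = -1
V_2→V_3: (-1)(2) − (-4)(-3) = -14
V_3→V_4: (-4)(-1) − (-4)(2) = 12
V_4→V_1: (-4)(-4) − (-1)(-1) = 15
Σ = 12
Area = |Σ|/2 = 6.

6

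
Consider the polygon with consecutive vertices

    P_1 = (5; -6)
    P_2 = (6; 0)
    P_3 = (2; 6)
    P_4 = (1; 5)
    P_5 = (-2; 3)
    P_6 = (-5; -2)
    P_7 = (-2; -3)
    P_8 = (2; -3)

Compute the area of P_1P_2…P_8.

67

Apply the shoelace (surveyor's) formula: 2A = Σ (x_i·y_{i+1} − x_{i+1}·y_i), indices taken mod 8.
Cross-terms: 36, 36, 4, 13, 19, 11, 12, 3  ⇒  Σ = 134
Area = |Σ|/2 = 67.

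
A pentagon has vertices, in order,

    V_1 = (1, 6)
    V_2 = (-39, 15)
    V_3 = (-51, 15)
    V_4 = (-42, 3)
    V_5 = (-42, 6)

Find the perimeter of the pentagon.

|V_1V_2| = √((-40)² + (9)²) = √1681 = 41
|V_2V_3| = √((-12)² + (0)²) = √144 = 12
|V_3V_4| = √((9)² + (-12)²) = √225 = 15
|V_4V_5| = √((0)² + (3)²) = √9 = 3
|V_5V_1| = √((43)² + (0)²) = √1849 = 43
Perimeter = 41 + 12 + 15 + 3 + 43 = 114.

114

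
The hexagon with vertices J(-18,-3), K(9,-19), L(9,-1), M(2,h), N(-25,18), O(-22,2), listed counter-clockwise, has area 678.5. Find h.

10

The doubled signed area Σ (x_i y_{i+1} − x_{i+1} y_i) is linear in h.
With h=0 it equals 1017; the coefficient of h is 34 (from the two edges through M).
So 34·h + 1017 = 2·678.5 = 1357 ⇒ h = 10.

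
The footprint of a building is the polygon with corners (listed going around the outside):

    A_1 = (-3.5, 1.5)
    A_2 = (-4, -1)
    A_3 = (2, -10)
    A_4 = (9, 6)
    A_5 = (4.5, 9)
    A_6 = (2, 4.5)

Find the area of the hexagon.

Apply the surveyor's formula: 2A = Σ (x_i·y_{i+1} − x_{i+1}·y_i), indices taken mod 6.
Σ = (9.5) + (42) + (102) + (54) + (2.25) + (18.75) = 228.5
Area = |Σ|/2 = 114.25.

114.25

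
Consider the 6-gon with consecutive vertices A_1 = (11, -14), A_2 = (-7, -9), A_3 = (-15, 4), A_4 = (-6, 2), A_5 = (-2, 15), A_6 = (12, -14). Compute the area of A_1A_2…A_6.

Apply the surveyor's formula: 2A = Σ (x_i·y_{i+1} − x_{i+1}·y_i), indices taken mod 6.
A_1→A_2: (11)(-9) − (-7)(-14) = -197
A_2→A_3: (-7)(4) − (-15)(-9) = -163
A_3→A_4: (-15)(2) − (-6)(4) = -6
A_4→A_5: (-6)(15) − (-2)(2) = -86
A_5→A_6: (-2)(-14) − (12)(15) = -152
A_6→A_1: (12)(-14) − (11)(-14) = -14
Σ = -618
Area = |Σ|/2 = 309.

309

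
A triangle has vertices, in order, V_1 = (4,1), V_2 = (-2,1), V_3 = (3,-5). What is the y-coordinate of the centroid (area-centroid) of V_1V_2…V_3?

-1

Apply the shoelace formula. First the cross-terms c_i = x_i·y_{i+1} − x_{i+1}·y_i:
  6, 7, 23  ⇒  2A = 36, A = 18.
Then Σ (y_i + y_{i+1})·c_i = -108, so ȳ = -108 / (6·18) = -1.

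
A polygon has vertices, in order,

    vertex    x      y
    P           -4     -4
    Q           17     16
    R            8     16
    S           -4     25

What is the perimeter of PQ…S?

|PQ| = √((21)² + (20)²) = √841 = 29
|QR| = √((-9)² + (0)²) = √81 = 9
|RS| = √((-12)² + (9)²) = √225 = 15
|SP| = √((0)² + (-29)²) = √841 = 29
Perimeter = 29 + 9 + 15 + 29 = 82.

82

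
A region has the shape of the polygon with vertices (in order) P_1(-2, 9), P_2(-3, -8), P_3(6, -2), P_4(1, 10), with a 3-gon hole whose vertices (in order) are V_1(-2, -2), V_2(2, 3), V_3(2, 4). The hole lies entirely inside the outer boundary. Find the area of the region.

92

Outer boundary:
Apply the shoelace (surveyor's) formula: 2A = Σ (x_i·y_{i+1} − x_{i+1}·y_i), indices taken mod 4.
Cross-terms: 43, 54, 62, 29  ⇒  Σ = 188
Area = |Σ|/2 = 94.
Hole:
Apply Gauss's area formula: 2A = Σ (x_i·y_{i+1} − x_{i+1}·y_i), indices taken mod 3.
Σ = (-2) + (2) + (4) = 4
Area = |Σ|/2 = 2.
Net area = 94 − 2 = 92.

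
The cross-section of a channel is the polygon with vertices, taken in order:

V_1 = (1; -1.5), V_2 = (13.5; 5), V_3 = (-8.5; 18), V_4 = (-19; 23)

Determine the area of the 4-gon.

Σ = (25.25) + (285.5) + (146.5) + (5.5) = 462.75
Area = |Σ|/2 = 231.375.

231.375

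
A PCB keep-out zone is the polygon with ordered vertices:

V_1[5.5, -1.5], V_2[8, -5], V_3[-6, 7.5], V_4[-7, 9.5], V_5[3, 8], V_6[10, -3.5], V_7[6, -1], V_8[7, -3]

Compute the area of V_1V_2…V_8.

79.5

Apply the shoelace (surveyor's) formula: 2A = Σ (x_i·y_{i+1} − x_{i+1}·y_i), indices taken mod 8.
Σ = (-15.5) + (30) + (-4.5) + (-84.5) + (-90.5) + (11) + (-11) + (6) = -159
Area = |Σ|/2 = 79.5.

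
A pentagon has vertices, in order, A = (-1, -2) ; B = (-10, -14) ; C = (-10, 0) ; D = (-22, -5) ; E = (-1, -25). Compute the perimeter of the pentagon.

94

|AB| = √((-9)² + (-12)²) = √225 = 15
|BC| = √((0)² + (14)²) = √196 = 14
|CD| = √((-12)² + (-5)²) = √169 = 13
|DE| = √((21)² + (-20)²) = √841 = 29
|EA| = √((0)² + (23)²) = √529 = 23
Perimeter = 15 + 14 + 13 + 29 + 23 = 94.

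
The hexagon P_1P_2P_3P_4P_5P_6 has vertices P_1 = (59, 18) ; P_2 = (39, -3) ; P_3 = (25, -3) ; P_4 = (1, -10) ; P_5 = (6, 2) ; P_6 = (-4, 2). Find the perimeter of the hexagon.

|P_1P_2| = √((-20)² + (-21)²) = √841 = 29
|P_2P_3| = √((-14)² + (0)²) = √196 = 14
|P_3P_4| = √((-24)² + (-7)²) = √625 = 25
|P_4P_5| = √((5)² + (12)²) = √169 = 13
|P_5P_6| = √((-10)² + (0)²) = √100 = 10
|P_6P_1| = √((63)² + (16)²) = √4225 = 65
Perimeter = 29 + 14 + 25 + 13 + 10 + 65 = 156.

156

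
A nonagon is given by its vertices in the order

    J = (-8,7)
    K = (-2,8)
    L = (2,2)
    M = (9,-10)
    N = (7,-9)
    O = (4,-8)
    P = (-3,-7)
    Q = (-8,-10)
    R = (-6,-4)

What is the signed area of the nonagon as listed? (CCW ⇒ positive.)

Σ = (-50) + (-20) + (-38) + (-11) + (-20) + (-52) + (-26) + (-28) + (-74) = -319
Signed area = Σ/2 = -159.5 (negative ⇒ clockwise traversal).

-159.5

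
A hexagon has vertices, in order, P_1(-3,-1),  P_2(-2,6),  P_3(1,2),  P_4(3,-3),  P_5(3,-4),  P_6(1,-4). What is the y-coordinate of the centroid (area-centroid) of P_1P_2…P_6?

1/9

Apply the surveyor's formula. First the cross-terms c_i = x_i·y_{i+1} − x_{i+1}·y_i:
  -20, -10, -9, -3, -8, -13  ⇒  2A = -63, A = -31.5.
Then Σ (y_i + y_{i+1})·c_i = -21, so ȳ = -21 / (6·(-31.5)) = 1/9.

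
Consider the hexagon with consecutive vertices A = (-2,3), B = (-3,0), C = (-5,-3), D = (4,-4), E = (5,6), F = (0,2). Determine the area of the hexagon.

A→B: (-2)(0) − (-3)(3) = 9
B→C: (-3)(-3) − (-5)(0) = 9
C→D: (-5)(-4) − (4)(-3) = 32
D→E: (4)(6) − (5)(-4) = 44
E→F: (5)(2) − (0)(6) = 10
F→A: (0)(3) − (-2)(2) = 4
Σ = 108
Area = |Σ|/2 = 54.

54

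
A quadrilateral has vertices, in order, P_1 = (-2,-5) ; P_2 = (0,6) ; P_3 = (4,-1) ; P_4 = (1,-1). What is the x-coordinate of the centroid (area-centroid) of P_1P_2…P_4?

40/69

Apply the shoelace (surveyor's) formula. First the cross-terms c_i = x_i·y_{i+1} − x_{i+1}·y_i:
  -12, -24, -3, -7  ⇒  2A = -46, A = -23.
Then Σ (x_i + x_{i+1})·c_i = -80, so x̄ = -80 / (6·(-23)) = 40/69.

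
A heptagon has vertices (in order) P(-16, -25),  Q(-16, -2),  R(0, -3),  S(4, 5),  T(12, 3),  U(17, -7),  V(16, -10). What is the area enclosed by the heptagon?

554.5

Apply the surveyor's formula: 2A = Σ (x_i·y_{i+1} − x_{i+1}·y_i), indices taken mod 7.
P→Q: (-16)(-2) − (-16)(-25) = -368
Q→R: (-16)(-3) − (0)(-2) = 48
R→S: (0)(5) − (4)(-3) = 12
S→T: (4)(3) − (12)(5) = -48
T→U: (12)(-7) − (17)(3) = -135
U→V: (17)(-10) − (16)(-7) = -58
V→P: (16)(-25) − (-16)(-10) = -560
Σ = -1109
Area = |Σ|/2 = 554.5.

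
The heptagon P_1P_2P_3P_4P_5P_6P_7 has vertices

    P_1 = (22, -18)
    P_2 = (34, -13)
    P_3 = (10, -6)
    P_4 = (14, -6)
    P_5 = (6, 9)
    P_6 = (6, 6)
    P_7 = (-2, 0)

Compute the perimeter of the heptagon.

102

|P_1P_2| = √((12)² + (5)²) = √169 = 13
|P_2P_3| = √((-24)² + (7)²) = √625 = 25
|P_3P_4| = √((4)² + (0)²) = √16 = 4
|P_4P_5| = √((-8)² + (15)²) = √289 = 17
|P_5P_6| = √((0)² + (-3)²) = √9 = 3
|P_6P_7| = √((-8)² + (-6)²) = √100 = 10
|P_7P_1| = √((24)² + (-18)²) = √900 = 30
Perimeter = 13 + 25 + 4 + 17 + 3 + 10 + 30 = 102.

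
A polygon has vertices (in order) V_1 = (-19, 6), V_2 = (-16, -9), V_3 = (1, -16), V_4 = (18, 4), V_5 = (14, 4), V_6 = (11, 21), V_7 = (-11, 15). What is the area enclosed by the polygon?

Σ = (267) + (265) + (292) + (16) + (250) + (396) + (219) = 1705
Area = |Σ|/2 = 852.5.

852.5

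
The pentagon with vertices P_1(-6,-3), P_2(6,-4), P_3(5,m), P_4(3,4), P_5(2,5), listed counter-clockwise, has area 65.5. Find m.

Write out the shoelace sum; only the two edges meeting at P_3 involve m:
2·Area = [(6·m − 5·(-4)) + (5·4 − 3·m)] + 73
       = 3·m + 113 = 131
⇒ m = 6.

6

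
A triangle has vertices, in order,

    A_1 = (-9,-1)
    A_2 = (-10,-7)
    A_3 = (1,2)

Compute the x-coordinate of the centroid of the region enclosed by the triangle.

-6

Apply Gauss's area formula. First the cross-terms c_i = x_i·y_{i+1} − x_{i+1}·y_i:
  53, -13, 17  ⇒  2A = 57, A = 28.5.
Then Σ (x_i + x_{i+1})·c_i = -1026, so x̄ = -1026 / (6·28.5) = -6.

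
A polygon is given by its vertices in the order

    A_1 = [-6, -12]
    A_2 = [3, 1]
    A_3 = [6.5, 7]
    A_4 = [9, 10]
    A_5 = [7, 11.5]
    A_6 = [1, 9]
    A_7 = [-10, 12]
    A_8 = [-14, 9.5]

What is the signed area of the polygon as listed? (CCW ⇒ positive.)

265.75

Apply the shoelace (surveyor's) formula: 2A = Σ (x_i·y_{i+1} − x_{i+1}·y_i), indices taken mod 8.
Cross-terms: 30, 14.5, 2, 33.5, 51.5, 102, 73, 225  ⇒  Σ = 531.5
Signed area = Σ/2 = 265.75 (positive ⇒ counter-clockwise traversal).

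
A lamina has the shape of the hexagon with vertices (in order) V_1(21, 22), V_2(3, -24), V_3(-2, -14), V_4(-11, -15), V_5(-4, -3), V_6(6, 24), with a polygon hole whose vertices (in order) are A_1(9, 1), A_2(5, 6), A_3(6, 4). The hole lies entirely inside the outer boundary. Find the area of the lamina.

Outer boundary:
Apply the surveyor's formula: 2A = Σ (x_i·y_{i+1} − x_{i+1}·y_i), indices taken mod 6.
Σ = (-570) + (-90) + (-124) + (-27) + (-78) + (-372) = -1261
Area = |Σ|/2 = 630.5.
Hole:
A_1→A_2: (9)(6) − (5)(1) = 49
A_2→A_3: (5)(4) − (6)(6) = -16
A_3→A_1: (6)(1) − (9)(4) = -30
Σ = 3
Area = |Σ|/2 = 1.5.
Net area = 630.5 − 1.5 = 629.

629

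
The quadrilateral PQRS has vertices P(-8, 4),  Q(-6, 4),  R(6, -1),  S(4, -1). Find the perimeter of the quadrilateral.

30

|PQ| = √((2)² + (0)²) = √4 = 2
|QR| = √((12)² + (-5)²) = √169 = 13
|RS| = √((-2)² + (0)²) = √4 = 2
|SP| = √((-12)² + (5)²) = √169 = 13
Perimeter = 2 + 13 + 2 + 13 = 30.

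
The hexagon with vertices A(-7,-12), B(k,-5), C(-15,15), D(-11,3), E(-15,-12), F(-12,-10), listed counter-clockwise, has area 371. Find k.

15

The doubled signed area Σ (x_i y_{i+1} − x_{i+1} y_i) is linear in k.
With k=0 it equals 337; the coefficient of k is 27 (from the two edges through B).
So 27·k + 337 = 2·371 = 742 ⇒ k = 15.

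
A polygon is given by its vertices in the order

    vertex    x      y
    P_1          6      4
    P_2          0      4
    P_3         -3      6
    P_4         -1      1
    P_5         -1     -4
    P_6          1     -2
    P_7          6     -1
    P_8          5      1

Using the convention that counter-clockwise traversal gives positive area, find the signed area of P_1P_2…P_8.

Apply Gauss's area formula: 2A = Σ (x_i·y_{i+1} − x_{i+1}·y_i), indices taken mod 8.
Σ = (24) + (12) + (3) + (5) + (6) + (11) + (11) + (14) = 86
Signed area = Σ/2 = 43 (positive ⇒ counter-clockwise traversal).

43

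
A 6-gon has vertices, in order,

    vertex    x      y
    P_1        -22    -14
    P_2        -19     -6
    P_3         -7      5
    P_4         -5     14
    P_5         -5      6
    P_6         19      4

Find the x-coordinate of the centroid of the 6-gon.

-195/44

Apply Gauss's area formula. First the cross-terms c_i = x_i·y_{i+1} − x_{i+1}·y_i:
  -134, -137, -73, 40, -134, -178  ⇒  2A = -616, A = -308.
Then Σ (x_i + x_{i+1})·c_i = 8190, so x̄ = 8190 / (6·(-308)) = -195/44.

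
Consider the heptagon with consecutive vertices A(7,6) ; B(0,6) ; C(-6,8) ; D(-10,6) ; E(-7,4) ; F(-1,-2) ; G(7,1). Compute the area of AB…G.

95

Cross-terms: 42, 36, 44, 2, 18, 13, 35  ⇒  Σ = 190
Area = |Σ|/2 = 95.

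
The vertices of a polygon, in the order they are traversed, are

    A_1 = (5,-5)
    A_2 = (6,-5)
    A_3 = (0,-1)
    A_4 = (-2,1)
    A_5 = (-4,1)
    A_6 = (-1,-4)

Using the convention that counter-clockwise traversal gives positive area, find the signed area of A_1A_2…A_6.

Apply the shoelace (surveyor's) formula: 2A = Σ (x_i·y_{i+1} − x_{i+1}·y_i), indices taken mod 6.
Cross-terms: 5, -6, -2, 2, 17, 25  ⇒  Σ = 41
Signed area = Σ/2 = 20.5 (positive ⇒ counter-clockwise traversal).

20.5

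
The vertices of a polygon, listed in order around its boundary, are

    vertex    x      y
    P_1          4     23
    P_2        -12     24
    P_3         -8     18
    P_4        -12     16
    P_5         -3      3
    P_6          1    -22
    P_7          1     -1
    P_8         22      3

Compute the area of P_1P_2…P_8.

525.5

Apply Gauss's area formula: 2A = Σ (x_i·y_{i+1} − x_{i+1}·y_i), indices taken mod 8.
Cross-terms: 372, -24, 88, 12, 63, 21, 25, 494  ⇒  Σ = 1051
Area = |Σ|/2 = 525.5.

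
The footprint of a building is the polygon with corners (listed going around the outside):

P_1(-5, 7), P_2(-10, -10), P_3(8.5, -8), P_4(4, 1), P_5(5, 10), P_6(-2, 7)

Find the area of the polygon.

Cross-terms: 120, 165, 40.5, 35, 55, 21  ⇒  Σ = 436.5
Area = |Σ|/2 = 218.25.

218.25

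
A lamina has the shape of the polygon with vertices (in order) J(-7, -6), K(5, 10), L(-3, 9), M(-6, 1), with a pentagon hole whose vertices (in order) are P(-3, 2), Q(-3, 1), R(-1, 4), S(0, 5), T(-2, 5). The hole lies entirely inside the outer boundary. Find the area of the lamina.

60.5

Outer boundary:
Apply the surveyor's formula: 2A = Σ (x_i·y_{i+1} − x_{i+1}·y_i), indices taken mod 4.
Cross-terms: -40, 75, 51, 43  ⇒  Σ = 129
Area = |Σ|/2 = 64.5.
Hole:
Apply the surveyor's formula: 2A = Σ (x_i·y_{i+1} − x_{i+1}·y_i), indices taken mod 5.
Cross-terms: 3, -11, -5, 10, 11  ⇒  Σ = 8
Area = |Σ|/2 = 4.
Net area = 64.5 − 4 = 60.5.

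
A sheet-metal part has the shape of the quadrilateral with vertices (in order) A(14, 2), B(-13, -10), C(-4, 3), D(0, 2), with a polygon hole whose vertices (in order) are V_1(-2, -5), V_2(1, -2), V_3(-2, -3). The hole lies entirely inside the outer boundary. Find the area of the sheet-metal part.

111.5

Outer boundary:
Cross-terms: -114, -79, -8, -28  ⇒  Σ = -229
Area = |Σ|/2 = 114.5.
Hole:
Apply the surveyor's formula: 2A = Σ (x_i·y_{i+1} − x_{i+1}·y_i), indices taken mod 3.
Cross-terms: 9, -7, 4  ⇒  Σ = 6
Area = |Σ|/2 = 3.
Net area = 114.5 − 3 = 111.5.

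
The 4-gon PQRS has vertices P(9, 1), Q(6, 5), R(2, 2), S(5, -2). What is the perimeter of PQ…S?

|PQ| = √((-3)² + (4)²) = √25 = 5
|QR| = √((-4)² + (-3)²) = √25 = 5
|RS| = √((3)² + (-4)²) = √25 = 5
|SP| = √((4)² + (3)²) = √25 = 5
Perimeter = 5 + 5 + 5 + 5 = 20.

20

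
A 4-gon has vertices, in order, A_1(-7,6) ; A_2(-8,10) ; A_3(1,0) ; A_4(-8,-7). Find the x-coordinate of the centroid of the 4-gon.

-14/3

Apply the shoelace formula. First the cross-terms c_i = x_i·y_{i+1} − x_{i+1}·y_i:
  -22, -10, -7, -97  ⇒  2A = -136, A = -68.
Then Σ (x_i + x_{i+1})·c_i = 1904, so x̄ = 1904 / (6·(-68)) = -14/3.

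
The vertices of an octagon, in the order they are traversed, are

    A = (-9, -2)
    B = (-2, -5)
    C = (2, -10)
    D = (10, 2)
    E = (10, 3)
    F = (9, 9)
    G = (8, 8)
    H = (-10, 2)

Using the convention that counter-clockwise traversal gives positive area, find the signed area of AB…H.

Σ = (41) + (30) + (104) + (10) + (63) + (0) + (96) + (38) = 382
Signed area = Σ/2 = 191 (positive ⇒ counter-clockwise traversal).

191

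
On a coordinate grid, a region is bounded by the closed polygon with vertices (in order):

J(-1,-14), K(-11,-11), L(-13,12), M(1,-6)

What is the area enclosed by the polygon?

Apply the shoelace formula: 2A = Σ (x_i·y_{i+1} − x_{i+1}·y_i), indices taken mod 4.
Σ = (-143) + (-275) + (66) + (-20) = -372
Area = |Σ|/2 = 186.

186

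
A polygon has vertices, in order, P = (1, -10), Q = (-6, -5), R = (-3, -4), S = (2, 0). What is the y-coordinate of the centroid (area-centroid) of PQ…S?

-177/34

Apply the surveyor's formula. First the cross-terms c_i = x_i·y_{i+1} − x_{i+1}·y_i:
  -65, 9, 8, -20  ⇒  2A = -68, A = -34.
Then Σ (y_i + y_{i+1})·c_i = 1062, so ȳ = 1062 / (6·(-34)) = -177/34.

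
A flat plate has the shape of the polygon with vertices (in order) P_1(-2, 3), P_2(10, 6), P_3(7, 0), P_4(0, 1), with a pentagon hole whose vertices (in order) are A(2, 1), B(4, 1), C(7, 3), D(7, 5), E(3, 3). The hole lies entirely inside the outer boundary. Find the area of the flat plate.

Outer boundary:
Apply the shoelace (surveyor's) formula: 2A = Σ (x_i·y_{i+1} − x_{i+1}·y_i), indices taken mod 4.
Σ = (-42) + (-42) + (7) + (2) = -75
Area = |Σ|/2 = 37.5.
Hole:
Apply the surveyor's formula: 2A = Σ (x_i·y_{i+1} − x_{i+1}·y_i), indices taken mod 5.
Cross-terms: -2, 5, 14, 6, -3  ⇒  Σ = 20
Area = |Σ|/2 = 10.
Net area = 37.5 − 10 = 27.5.

27.5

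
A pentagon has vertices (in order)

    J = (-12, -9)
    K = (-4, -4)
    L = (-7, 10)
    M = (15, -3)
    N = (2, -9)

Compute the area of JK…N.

220

Apply the shoelace (surveyor's) formula: 2A = Σ (x_i·y_{i+1} − x_{i+1}·y_i), indices taken mod 5.
Cross-terms: 12, -68, -129, -129, -126  ⇒  Σ = -440
Area = |Σ|/2 = 220.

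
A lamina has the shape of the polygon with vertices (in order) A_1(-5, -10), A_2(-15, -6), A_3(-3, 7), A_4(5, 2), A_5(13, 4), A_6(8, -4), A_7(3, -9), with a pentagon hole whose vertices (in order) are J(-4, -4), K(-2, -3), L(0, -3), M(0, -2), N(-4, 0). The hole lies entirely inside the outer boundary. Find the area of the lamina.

Outer boundary:
Apply the shoelace formula: 2A = Σ (x_i·y_{i+1} − x_{i+1}·y_i), indices taken mod 7.
Σ = (-120) + (-123) + (-41) + (-6) + (-84) + (-60) + (-75) = -509
Area = |Σ|/2 = 254.5.
Hole:
Apply the surveyor's formula: 2A = Σ (x_i·y_{i+1} − x_{i+1}·y_i), indices taken mod 5.
J→K: (-4)(-3) − (-2)(-4) = 4
K→L: (-2)(-3) − (0)(-3) = 6
L→M: (0)(-2) − (0)(-3) = 0
M→N: (0)(0) − (-4)(-2) = -8
N→J: (-4)(-4) − (-4)(0) = 16
Σ = 18
Area = |Σ|/2 = 9.
Net area = 254.5 − 9 = 245.5.

245.5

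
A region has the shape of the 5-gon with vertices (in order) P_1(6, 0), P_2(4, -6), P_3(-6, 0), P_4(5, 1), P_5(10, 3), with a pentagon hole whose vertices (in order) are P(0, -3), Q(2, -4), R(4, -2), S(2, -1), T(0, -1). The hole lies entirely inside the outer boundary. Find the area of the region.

Outer boundary:
Apply the shoelace (surveyor's) formula: 2A = Σ (x_i·y_{i+1} − x_{i+1}·y_i), indices taken mod 5.
Cross-terms: -36, -36, -6, 5, -18  ⇒  Σ = -91
Area = |Σ|/2 = 45.5.
Hole:
Apply Gauss's area formula: 2A = Σ (x_i·y_{i+1} − x_{i+1}·y_i), indices taken mod 5.
Σ = (6) + (12) + (0) + (-2) + (0) = 16
Area = |Σ|/2 = 8.
Net area = 45.5 − 8 = 37.5.

37.5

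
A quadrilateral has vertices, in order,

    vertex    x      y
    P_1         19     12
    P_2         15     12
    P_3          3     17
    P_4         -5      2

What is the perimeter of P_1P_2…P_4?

|P_1P_2| = √((-4)² + (0)²) = √16 = 4
|P_2P_3| = √((-12)² + (5)²) = √169 = 13
|P_3P_4| = √((-8)² + (-15)²) = √289 = 17
|P_4P_1| = √((24)² + (10)²) = √676 = 26
Perimeter = 4 + 13 + 17 + 26 = 60.

60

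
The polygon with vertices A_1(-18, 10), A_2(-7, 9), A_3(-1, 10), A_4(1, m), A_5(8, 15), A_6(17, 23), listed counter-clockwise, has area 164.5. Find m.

Write out the shoelace sum; only the two edges meeting at A_4 involve m:
2·Area = [((-1)·m − 1·10) + (1·15 − 8·m)] + 360
       = -9·m + 365 = 329
⇒ m = 4.

4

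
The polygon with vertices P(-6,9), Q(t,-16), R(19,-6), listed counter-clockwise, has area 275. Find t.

Write out the shoelace sum; only the two edges meeting at Q involve t:
2·Area = [((-6)·(-16) − t·9) + (t·(-6) − 19·(-16))] + 135
       = -15·t + 535 = 550
⇒ t = -1.

-1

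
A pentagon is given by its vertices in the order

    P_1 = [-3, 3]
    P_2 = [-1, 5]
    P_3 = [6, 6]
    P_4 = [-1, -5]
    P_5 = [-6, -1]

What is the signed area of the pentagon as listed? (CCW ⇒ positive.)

-61

Apply the shoelace (surveyor's) formula: 2A = Σ (x_i·y_{i+1} − x_{i+1}·y_i), indices taken mod 5.
Σ = (-12) + (-36) + (-24) + (-29) + (-21) = -122
Signed area = Σ/2 = -61 (negative ⇒ clockwise traversal).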